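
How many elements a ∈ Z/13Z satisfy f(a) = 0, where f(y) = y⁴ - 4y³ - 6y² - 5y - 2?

Evaluate at each of the 13 elements of Z/13Z:
f(0) = 11; f(1) = 10; f(2) = 0 → root; f(3) = 6; f(4) = 12; f(5) = 0 → root; f(6) = 2; f(7) = 9; f(8) = 10; f(9) = 5; f(10) = 5; f(11) = 6; f(12) = 2.
Roots: {2, 5}.

2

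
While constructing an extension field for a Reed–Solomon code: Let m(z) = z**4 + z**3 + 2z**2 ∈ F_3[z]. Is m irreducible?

No

Check for roots in F_3: m(0) = 0 → root; m(1) = 1; m(2) = 2.
m(0) = 0, so (z) divides m(z); m is reducible.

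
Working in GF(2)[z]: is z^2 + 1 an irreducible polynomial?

No

Write f(z) = z^2 + 1.
Check for roots in GF(2): f(0) = 1; f(1) = 0 → root.
f(1) = 0, so (z − 1) divides f(z); f is reducible.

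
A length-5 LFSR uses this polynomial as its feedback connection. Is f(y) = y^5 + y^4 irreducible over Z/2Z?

No

Check for roots in Z/2Z: f(0) = 0 → root; f(1) = 0 → root.
f(0) = 0, so (y) divides f(y); f is reducible.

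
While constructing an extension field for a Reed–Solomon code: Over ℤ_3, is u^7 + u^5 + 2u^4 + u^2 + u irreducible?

No

Write f(u) = u^7 + u^5 + 2u^4 + u^2 + u.
Check for roots in ℤ_3: f(0) = 0 → root; f(1) = 0 → root; f(2) = 0 → root.
f(0) = 0, so (u) divides f(u); f is reducible.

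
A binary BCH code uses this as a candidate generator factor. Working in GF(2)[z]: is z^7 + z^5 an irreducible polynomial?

No

Write P(z) = z^7 + z^5.
Check for roots in GF(2): P(0) = 0 → root; P(1) = 0 → root.
P(0) = 0, so (z) divides P(z); P is reducible.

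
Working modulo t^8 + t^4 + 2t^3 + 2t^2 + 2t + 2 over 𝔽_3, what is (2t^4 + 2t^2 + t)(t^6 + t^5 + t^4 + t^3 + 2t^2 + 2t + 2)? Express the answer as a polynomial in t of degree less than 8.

Multiply in 𝔽_3[t]: (2t^4 + 2t^2 + t)·(t^6 + t^5 + t^4 + t^3 + 2t^2 + 2t + 2) = 2t^10 + 2t^9 + t^8 + 2t^7 + t^6 + t^5 + 2t.
Reduce using t^8 ≡ 2t^4 + t^3 + t^2 + t + 1 (mod t^8 + t^4 + 2t^3 + 2t^2 + 2t + 2).
Reduced: 2t^7 + 2t^6 + t^5 + 2t^3 + 2t^2 + 2t + 1.

2t^7 + 2t^6 + t^5 + 2t^3 + 2t^2 + 2t + 1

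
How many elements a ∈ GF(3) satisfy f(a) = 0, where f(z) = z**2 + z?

Evaluate at each of the 3 elements of GF(3):
f(0) = 0 → root; f(1) = 2; f(2) = 0 → root.
Roots: {0, 2}.

2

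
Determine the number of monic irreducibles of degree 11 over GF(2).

186

The number of monic irreducibles of degree 11 over GF(2) is (1/11)·Σ_{d∣11} μ(11/d) 2^d.
Divisors of 11: 1, 11; μ(11/d) for each: -1, 1.
Σ = − 2^1 + 2^11 = 2046.
N = 2046/11 = 186.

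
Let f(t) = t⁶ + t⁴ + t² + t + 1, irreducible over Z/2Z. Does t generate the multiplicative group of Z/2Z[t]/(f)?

|GF(2^6)^×| = 2^6 − 1 = 63. Prime factorization: 63 = 3^2·7.
f is primitive ⇔ t has order 63 in GF(2)[t]/(f), i.e. t^(63/q) ≠ 1 for each prime q | 63.
t^(21) mod f = 1
t^(9) mod f = t⁴ + t² + t.
Since t^(21) = 1, the order of t divides 21 < 63; not primitive.

No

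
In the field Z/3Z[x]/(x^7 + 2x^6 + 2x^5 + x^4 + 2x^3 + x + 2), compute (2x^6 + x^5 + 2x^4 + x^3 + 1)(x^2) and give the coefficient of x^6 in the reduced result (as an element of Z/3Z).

1

Multiply in Z/3Z[x]: (2x^6 + x^5 + 2x^4 + x^3 + 1)·(x^2) = 2x^8 + x^7 + 2x^6 + x^5 + x^2.
Reduce using x^7 ≡ x^6 + x^5 + 2x^4 + x^3 + 2x + 1 (mod x^7 + 2x^6 + 2x^5 + x^4 + 2x^3 + x + 2).
Reduced: x^6 + 2x^5 + 2x^4 + 2x^2 + 2x.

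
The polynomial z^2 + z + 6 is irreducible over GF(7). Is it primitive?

Write f(z) = z^2 + z + 6.
|GF(7^2)^×| = 7^2 − 1 = 48. Prime factorization: 48 = 2^4·3.
f is primitive ⇔ z has order 48 in GF(7)[z]/(f), i.e. z^(48/q) ≠ 1 for each prime q | 48.
z^(24) mod f = 6.
z^(16) mod f = 1
Since z^(16) = 1, the order of z divides 16 < 48; not primitive.

No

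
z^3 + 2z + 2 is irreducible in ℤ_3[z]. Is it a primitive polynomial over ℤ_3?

No

Write f(z) = z^3 + 2z + 2.
|GF(3^3)^×| = 3^3 − 1 = 26. Prime factorization: 26 = 2·13.
f is primitive ⇔ z has order 26 in GF(3)[z]/(f), i.e. z^(26/q) ≠ 1 for each prime q | 26.
z^(13) mod f = 1
z^(2) mod f = z^2.
Since z^(13) = 1, the order of z divides 13 < 26; not primitive.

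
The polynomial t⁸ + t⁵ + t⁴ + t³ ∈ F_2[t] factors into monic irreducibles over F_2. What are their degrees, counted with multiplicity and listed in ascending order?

1, 1, 1, 1, 1, 3

Write h(t) = t⁸ + t⁵ + t⁴ + t³.
Roots in F_2: h(0) = 0 → root; h(1) = 0 → root.
Linear factors from roots: (t), (t + 1).
Complete factorization: h(t) = (t + 1)^2·(t)^3·(t³ + t + 1).
Factor degrees with multiplicity: 1 + 1 + 1 + 1 + 1 + 3 = 8.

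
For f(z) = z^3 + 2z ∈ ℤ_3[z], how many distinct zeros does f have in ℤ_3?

3

Evaluate at each of the 3 elements of ℤ_3:
f(0) = 0 → root; f(1) = 0 → root; f(2) = 0 → root.
Roots: {0, 1, 2}.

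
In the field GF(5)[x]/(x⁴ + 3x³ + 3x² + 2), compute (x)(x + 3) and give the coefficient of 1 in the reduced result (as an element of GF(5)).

Multiply in GF(5)[x]: (x)·(x + 3) = x² + 3x.
Reduced: x² + 3x.

0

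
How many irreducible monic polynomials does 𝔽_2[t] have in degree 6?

x^(2^6) − x is the product of all monic irreducibles of degree dividing 6; Möbius inversion gives N = (1/6) Σ μ(6/d)·2^d.
Divisors of 6: 1, 2, 3, 6; μ(6/d) for each: 1, -1, -1, 1.
Σ = 2^1 − 2^2 − 2^3 + 2^6 = 54.
N = 54/6 = 9.

9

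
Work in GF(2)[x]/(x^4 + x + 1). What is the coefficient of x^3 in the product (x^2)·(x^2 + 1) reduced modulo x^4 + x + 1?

0

Multiply in GF(2)[x]: (x^2)·(x^2 + 1) = x^4 + x^2.
Reduce using x^4 ≡ x + 1 (mod x^4 + x + 1).
Reduced: x^2 + x + 1.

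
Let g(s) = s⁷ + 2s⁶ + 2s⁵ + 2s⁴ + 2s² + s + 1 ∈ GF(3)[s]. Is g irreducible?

Check for roots in GF(3): g(0) = 1; g(1) = 2; g(2) = 0 → root.
g(2) = 0, so (s − 2) divides g(s); g is reducible.

No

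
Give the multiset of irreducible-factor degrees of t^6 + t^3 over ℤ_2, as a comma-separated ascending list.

Write f(t) = t^6 + t^3.
Roots in ℤ_2: f(0) = 0 → root; f(1) = 0 → root.
Linear factors from roots: (t), (t + 1).
Complete factorization: f(t) = (t + 1)·(t)^3·(t^2 + t + 1).
Factor degrees with multiplicity: 1 + 1 + 1 + 1 + 2 = 6.

1, 1, 1, 1, 2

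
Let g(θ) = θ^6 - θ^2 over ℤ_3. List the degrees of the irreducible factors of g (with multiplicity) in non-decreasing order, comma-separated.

Roots in ℤ_3: g(0) = 0 → root; g(1) = 0 → root; g(2) = 0 → root.
Linear factors from roots: (θ), (θ - 1), (θ + 1).
Complete factorization: g(θ) = (θ + 1)·(θ - 1)·(θ)^2·(θ^2 + 1).
Factor degrees with multiplicity: 1 + 1 + 1 + 1 + 2 = 6.

1, 1, 1, 1, 2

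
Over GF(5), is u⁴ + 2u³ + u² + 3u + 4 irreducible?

Write m(u) = u⁴ + 2u³ + u² + 3u + 4.
Check for roots in GF(5): m(0) = 4; m(1) = 1; m(2) = 1; m(3) = 2; m(4) = 1.
No roots, so no linear factors.
Degree-2 irreducible divisors: test the 10 monic irreducibles of degree 2 over GF(5).
None of them divide m (all give nonzero remainder).
No irreducible factor of degree ≤ 2 exists, so m is irreducible over GF(5).

Yes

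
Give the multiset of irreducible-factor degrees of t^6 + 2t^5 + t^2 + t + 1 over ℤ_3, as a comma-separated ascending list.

Write h(t) = t^6 + 2t^5 + t^2 + t + 1.
Roots in ℤ_3: h(0) = 1; h(1) = 0 → root; h(2) = 0 → root.
Linear factors from roots: (t + 2), (t + 1).
Complete factorization: h(t) = (t + 2)·(t + 1)^2·(t^3 + t^2 + 2).
Factor degrees with multiplicity: 1 + 1 + 1 + 3 = 6.

1, 1, 1, 3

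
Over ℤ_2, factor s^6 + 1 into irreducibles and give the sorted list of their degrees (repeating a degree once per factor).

1, 1, 2, 2

Write g(s) = s^6 + 1.
Roots in ℤ_2: g(0) = 1; g(1) = 0 → root.
Linear factors from roots: (s + 1).
Complete factorization: g(s) = (s + 1)^2·(s^2 + s + 1)^2.
Factor degrees with multiplicity: 1 + 1 + 2 + 2 = 6.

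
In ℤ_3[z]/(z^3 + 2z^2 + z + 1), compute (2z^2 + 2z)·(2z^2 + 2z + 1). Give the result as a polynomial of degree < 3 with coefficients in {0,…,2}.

Multiply in ℤ_3[z]: (2z^2 + 2z)·(2z^2 + 2z + 1) = z^4 + 2z^3 + 2z.
Reduce using z^3 ≡ z^2 + 2z + 2 (mod z^3 + 2z^2 + z + 1).
Reduced: 2z^2 + z.

2z^2 + z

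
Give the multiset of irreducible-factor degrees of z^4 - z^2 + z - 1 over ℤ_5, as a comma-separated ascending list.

1, 3

Write f(z) = z^4 - z^2 + z - 1.
Roots in ℤ_5: f(0) = 4; f(1) = 0 → root; f(2) = 3; f(3) = 4; f(4) = 3.
Linear factors from roots: (z - 1).
Complete factorization: f(z) = (z - 1)·(z^3 + z^2 + 1).
Factor degrees with multiplicity: 1 + 3 = 4.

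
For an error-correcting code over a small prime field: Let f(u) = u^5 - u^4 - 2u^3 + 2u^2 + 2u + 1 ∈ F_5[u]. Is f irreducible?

Yes

Check for roots in F_5: f(0) = 1; f(1) = 3; f(2) = 3; f(3) = 3; f(4) = 1.
No roots, so no linear factors.
Degree-2 irreducible divisors: test the 10 monic irreducibles of degree 2 over GF(5).
None of them divide f (all give nonzero remainder).
No irreducible factor of degree ≤ 2 exists, so f is irreducible over GF(5).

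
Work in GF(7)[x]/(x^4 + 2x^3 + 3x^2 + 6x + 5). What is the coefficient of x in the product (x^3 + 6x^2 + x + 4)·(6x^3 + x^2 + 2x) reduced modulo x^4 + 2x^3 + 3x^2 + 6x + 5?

Multiply in GF(7)[x]: (x^3 + 6x^2 + x + 4)·(6x^3 + x^2 + 2x) = 6x^6 + 2x^5 + 2x^3 + 6x^2 + x.
Reduce using x^4 ≡ 5x^3 + 4x^2 + x + 2 (mod x^4 + 2x^3 + 3x^2 + 6x + 5).
Reduced: 6x^3 + 2x^2 + 4x + 4.

4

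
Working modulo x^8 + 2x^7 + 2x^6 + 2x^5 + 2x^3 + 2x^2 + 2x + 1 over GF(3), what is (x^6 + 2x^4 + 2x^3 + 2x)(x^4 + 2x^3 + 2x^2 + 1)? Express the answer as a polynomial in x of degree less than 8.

Multiply in GF(3)[x]: (x^6 + 2x^4 + 2x^3 + 2x)·(x^4 + 2x^3 + 2x^2 + 1) = x^10 + 2x^9 + x^8 + 2x.
Reduce using x^8 ≡ x^7 + x^6 + x^5 + x^3 + x^2 + x + 2 (mod x^8 + 2x^7 + 2x^6 + 2x^5 + 2x^3 + 2x^2 + 2x + 1).
Reduced: 2x^6 + x^4 + x^2 + x + 1.

2x^6 + x^4 + x^2 + x + 1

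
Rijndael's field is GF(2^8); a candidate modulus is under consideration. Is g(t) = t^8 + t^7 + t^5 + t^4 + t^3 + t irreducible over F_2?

No

Check for roots in F_2: g(0) = 0 → root; g(1) = 0 → root.
g(0) = 0, so (t) divides g(t); g is reducible.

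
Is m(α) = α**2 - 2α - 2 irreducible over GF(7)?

Yes

Check for roots in GF(7): m(0) = 5; m(1) = 4; m(2) = 5; m(3) = 1; m(4) = 6; m(5) = 6; m(6) = 1.
No roots. A degree-2 polynomial over a field with no linear factor is irreducible.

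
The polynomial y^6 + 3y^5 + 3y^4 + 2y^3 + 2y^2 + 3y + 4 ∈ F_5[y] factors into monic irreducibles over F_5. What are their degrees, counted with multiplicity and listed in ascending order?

Write h(y) = y^6 + 3y^5 + 3y^4 + 2y^3 + 2y^2 + 3y + 4.
Roots in F_5: h(0) = 4; h(1) = 3; h(2) = 2; h(3) = 1; h(4) = 2.
Complete factorization: h(y) = (y^2 + 2y + 4)·(y^2 + 3y + 4)^2.
Factor degrees with multiplicity: 2 + 2 + 2 = 6.

2, 2, 2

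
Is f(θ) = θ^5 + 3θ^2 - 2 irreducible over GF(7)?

No

Check for roots in GF(7): f(0) = 5; f(1) = 2; f(2) = 0 → root; f(3) = 2; f(4) = 6; f(5) = 6; f(6) = 0 → root.
f(2) = 0, so (θ − 2) divides f(θ); f is reducible.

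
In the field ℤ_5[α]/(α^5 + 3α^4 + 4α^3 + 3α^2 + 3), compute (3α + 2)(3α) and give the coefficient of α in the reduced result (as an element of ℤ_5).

Multiply in ℤ_5[α]: (3α + 2)·(3α) = 4α^2 + α.
Reduced: 4α^2 + α.

1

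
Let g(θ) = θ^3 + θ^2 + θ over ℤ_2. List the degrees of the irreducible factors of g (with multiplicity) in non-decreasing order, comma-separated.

1, 2

Roots in ℤ_2: g(0) = 0 → root; g(1) = 1.
Linear factors from roots: (θ).
Complete factorization: g(θ) = (θ)·(θ^2 + θ + 1).
Factor degrees with multiplicity: 1 + 2 = 3.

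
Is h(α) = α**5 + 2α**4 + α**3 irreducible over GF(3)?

Check for roots in GF(3): h(0) = 0 → root; h(1) = 1; h(2) = 0 → root.
h(0) = 0, so (α) divides h(α); h is reducible.

No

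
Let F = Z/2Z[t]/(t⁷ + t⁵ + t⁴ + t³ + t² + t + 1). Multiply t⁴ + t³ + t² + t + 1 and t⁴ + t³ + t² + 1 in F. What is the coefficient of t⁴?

Multiply in Z/2Z[t]: (t⁴ + t³ + t² + t + 1)·(t⁴ + t³ + t² + 1) = t⁸ + t⁶ + t⁵ + t³ + t + 1.
Reduce using t⁷ ≡ t⁵ + t⁴ + t³ + t² + t + 1 (mod t⁷ + t⁵ + t⁴ + t³ + t² + t + 1).
Reduced: t⁴ + t² + 1.

1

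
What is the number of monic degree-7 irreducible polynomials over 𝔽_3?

312

By the necklace-counting formula, N_3(7) = (1/7) Σ_{d|7} μ(7/d)·3^d.
Divisors of 7: 1, 7; μ(7/d) for each: -1, 1.
Σ = − 3^1 + 3^7 = 2184.
N = 2184/7 = 312.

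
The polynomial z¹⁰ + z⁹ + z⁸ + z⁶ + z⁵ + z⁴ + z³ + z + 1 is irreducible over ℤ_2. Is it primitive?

No

Write f(z) = z¹⁰ + z⁹ + z⁸ + z⁶ + z⁵ + z⁴ + z³ + z + 1.
|GF(2^10)^×| = 2^10 − 1 = 1023. Prime factorization: 1023 = 3·11·31.
f is primitive ⇔ z has order 1023 in GF(2)[z]/(f), i.e. z^(1023/q) ≠ 1 for each prime q | 1023.
z^(341) mod f = 1
z^(93) mod f = z⁹ + z⁸ + z⁶ + z² + 1.
z^(33) mod f = z⁹ + z⁶ + z⁵ + z⁴ + z.
Since z^(341) = 1, the order of z divides 341 < 1023; not primitive.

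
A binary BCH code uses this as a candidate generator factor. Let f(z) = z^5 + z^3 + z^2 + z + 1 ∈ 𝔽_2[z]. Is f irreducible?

Check for roots in 𝔽_2: f(0) = 1; f(1) = 1.
No roots, so no linear factors.
Monic irreducibles of degree 2 over GF(2): z^2 + z + 1.
None of them divide f (all give nonzero remainder).
No irreducible factor of degree ≤ 2 exists, so f is irreducible over GF(2).

Yes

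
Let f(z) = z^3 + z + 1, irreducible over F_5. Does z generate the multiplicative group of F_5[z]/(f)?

|GF(5^3)^×| = 5^3 − 1 = 124. Prime factorization: 124 = 2^2·31.
f is primitive ⇔ z has order 124 in GF(5)[z]/(f), i.e. z^(124/q) ≠ 1 for each prime q | 124.
z^(62) mod f = 1
z^(4) mod f = 4z^2 + 4z.
Since z^(62) = 1, the order of z divides 62 < 124; not primitive.

No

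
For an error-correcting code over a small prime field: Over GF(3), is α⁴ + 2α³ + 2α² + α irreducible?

Write P(α) = α⁴ + 2α³ + 2α² + α.
Check for roots in GF(3): P(0) = 0 → root; P(1) = 0 → root; P(2) = 0 → root.
P(0) = 0, so (α) divides P(α); P is reducible.

No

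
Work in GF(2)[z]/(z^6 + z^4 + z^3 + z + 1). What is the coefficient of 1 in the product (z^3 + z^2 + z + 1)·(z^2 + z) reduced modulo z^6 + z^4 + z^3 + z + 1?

0

Multiply in GF(2)[z]: (z^3 + z^2 + z + 1)·(z^2 + z) = z^5 + z.
Reduced: z^5 + z.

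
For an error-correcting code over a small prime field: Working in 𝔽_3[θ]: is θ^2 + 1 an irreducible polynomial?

Write h(θ) = θ^2 + 1.
Check for roots in 𝔽_3: h(0) = 1; h(1) = 2; h(2) = 2.
No roots. A degree-2 polynomial over a field with no linear factor is irreducible.

Yes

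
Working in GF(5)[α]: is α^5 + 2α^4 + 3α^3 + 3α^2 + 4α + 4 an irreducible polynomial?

Yes

Write f(α) = α^5 + 2α^4 + 3α^3 + 3α^2 + 4α + 4.
Check for roots in GF(5): f(0) = 4; f(1) = 2; f(2) = 2; f(3) = 4; f(4) = 1.
No roots, so no linear factors.
Degree-2 irreducible divisors: test the 10 monic irreducibles of degree 2 over GF(5).
None of them divide f (all give nonzero remainder).
No irreducible factor of degree ≤ 2 exists, so f is irreducible over GF(5).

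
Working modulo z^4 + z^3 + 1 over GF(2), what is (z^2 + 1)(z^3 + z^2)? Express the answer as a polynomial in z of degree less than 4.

Multiply in GF(2)[z]: (z^2 + 1)·(z^3 + z^2) = z^5 + z^4 + z^3 + z^2.
Reduce using z^4 ≡ z^3 + 1 (mod z^4 + z^3 + 1).
Reduced: z^3 + z^2 + z.

z^3 + z^2 + z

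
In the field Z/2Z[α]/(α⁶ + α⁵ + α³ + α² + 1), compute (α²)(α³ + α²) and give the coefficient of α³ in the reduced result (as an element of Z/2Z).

0

Multiply in Z/2Z[α]: (α²)·(α³ + α²) = α⁵ + α⁴.
Reduced: α⁵ + α⁴.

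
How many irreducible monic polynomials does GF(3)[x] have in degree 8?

810

The number of monic irreducibles of degree 8 over GF(3) is (1/8)·Σ_{d∣8} μ(8/d) 3^d.
Divisors of 8: 1, 2, 4, 8; μ(8/d) for each: 0, 0, -1, 1.
Σ = − 3^4 + 3^8 = 6480.
N = 6480/8 = 810.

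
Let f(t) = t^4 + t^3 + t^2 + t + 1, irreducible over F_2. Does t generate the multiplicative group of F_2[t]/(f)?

No

|GF(2^4)^×| = 2^4 − 1 = 15. Prime factorization: 15 = 3·5.
f is primitive ⇔ t has order 15 in GF(2)[t]/(f), i.e. t^(15/q) ≠ 1 for each prime q | 15.
t^(5) mod f = 1
t^(3) mod f = t^3.
Since t^(5) = 1, the order of t divides 5 < 15; not primitive.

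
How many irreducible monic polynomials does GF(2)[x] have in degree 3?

Gauss's count: N_{2}(3) = (1/3) Σ_{d|3} μ(3/d)·2^d.
Divisors of 3: 1, 3; μ(3/d) for each: -1, 1.
Σ = − 2^1 + 2^3 = 6.
N = 6/3 = 2.

2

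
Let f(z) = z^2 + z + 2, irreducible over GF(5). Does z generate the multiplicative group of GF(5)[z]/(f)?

|GF(5^2)^×| = 5^2 − 1 = 24. Prime factorization: 24 = 2^3·3.
f is primitive ⇔ z has order 24 in GF(5)[z]/(f), i.e. z^(24/q) ≠ 1 for each prime q | 24.
z^(12) mod f = 4.
z^(8) mod f = 3z + 1.
None equal 1, so z has full order 24; f is primitive.

Yes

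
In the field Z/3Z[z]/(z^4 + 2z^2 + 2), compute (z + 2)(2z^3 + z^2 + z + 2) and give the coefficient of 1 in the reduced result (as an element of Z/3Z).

Multiply in Z/3Z[z]: (z + 2)·(2z^3 + z^2 + z + 2) = 2z^4 + 2z^3 + z + 1.
Reduce using z^4 ≡ z^2 + 1 (mod z^4 + 2z^2 + 2).
Reduced: 2z^3 + 2z^2 + z.

0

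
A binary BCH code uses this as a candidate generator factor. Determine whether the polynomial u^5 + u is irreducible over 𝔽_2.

Write P(u) = u^5 + u.
Check for roots in 𝔽_2: P(0) = 0 → root; P(1) = 0 → root.
P(0) = 0, so (u) divides P(u); P is reducible.

No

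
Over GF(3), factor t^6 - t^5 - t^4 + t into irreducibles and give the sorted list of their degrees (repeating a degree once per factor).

Write f(t) = t^6 - t^5 - t^4 + t.
Roots in GF(3): f(0) = 0 → root; f(1) = 0 → root; f(2) = 0 → root.
Linear factors from roots: (t), (t - 1), (t + 1).
Complete factorization: f(t) = (t)·(t - 1)·(t + 1)^2·(t^2 + t - 1).
Factor degrees with multiplicity: 1 + 1 + 1 + 1 + 2 = 6.

1, 1, 1, 1, 2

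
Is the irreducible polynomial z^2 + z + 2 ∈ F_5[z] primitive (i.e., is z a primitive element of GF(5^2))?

Yes

Write f(z) = z^2 + z + 2.
|GF(5^2)^×| = 5^2 − 1 = 24. Prime factorization: 24 = 2^3·3.
f is primitive ⇔ z has order 24 in GF(5)[z]/(f), i.e. z^(24/q) ≠ 1 for each prime q | 24.
z^(12) mod f = 4.
z^(8) mod f = 3z + 1.
None equal 1, so z has full order 24; f is primitive.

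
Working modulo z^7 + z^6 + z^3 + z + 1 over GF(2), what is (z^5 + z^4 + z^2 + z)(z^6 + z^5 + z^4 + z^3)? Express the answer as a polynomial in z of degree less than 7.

z^6 + z^4 + z^2

Multiply in GF(2)[z]: (z^5 + z^4 + z^2 + z)·(z^6 + z^5 + z^4 + z^3) = z^11 + z^8 + z^7 + z^4.
Reduce using z^7 ≡ z^6 + z^3 + z + 1 (mod z^7 + z^6 + z^3 + z + 1).
Reduced: z^6 + z^4 + z^2.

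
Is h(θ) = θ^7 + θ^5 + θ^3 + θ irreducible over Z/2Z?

No

Check for roots in Z/2Z: h(0) = 0 → root; h(1) = 0 → root.
h(0) = 0, so (θ) divides h(θ); h is reducible.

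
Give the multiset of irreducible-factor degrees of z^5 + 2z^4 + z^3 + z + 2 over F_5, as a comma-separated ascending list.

5

Write g(z) = z^5 + 2z^4 + z^3 + z + 2.
Roots in F_5: g(0) = 2; g(1) = 2; g(2) = 1; g(3) = 2; g(4) = 1.
Complete factorization: g(z) = (z^5 + 2z^4 + z^3 + z + 2).
Factor degrees with multiplicity: 5 = 5.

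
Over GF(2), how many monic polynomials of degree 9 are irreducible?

56

The number of monic irreducibles of degree 9 over GF(2) is (1/9)·Σ_{d∣9} μ(9/d) 2^d.
Divisors of 9: 1, 3, 9; μ(9/d) for each: 0, -1, 1.
Σ = − 2^3 + 2^9 = 504.
N = 504/9 = 56.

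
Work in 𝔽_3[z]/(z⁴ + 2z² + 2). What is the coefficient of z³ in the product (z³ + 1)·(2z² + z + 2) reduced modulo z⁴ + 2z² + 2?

Multiply in 𝔽_3[z]: (z³ + 1)·(2z² + z + 2) = 2z⁵ + z⁴ + 2z³ + 2z² + z + 2.
Reduce using z⁴ ≡ z² + 1 (mod z⁴ + 2z² + 2).
Reduced: z³.

1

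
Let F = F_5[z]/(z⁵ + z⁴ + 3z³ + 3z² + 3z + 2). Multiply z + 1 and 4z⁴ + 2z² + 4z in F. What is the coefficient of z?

Multiply in F_5[z]: (z + 1)·(4z⁴ + 2z² + 4z) = 4z⁵ + 4z⁴ + 2z³ + z² + 4z.
Reduce using z⁵ ≡ 4z⁴ + 2z³ + 2z² + 2z + 3 (mod z⁵ + z⁴ + 3z³ + 3z² + 3z + 2).
Reduced: 4z² + 2z + 2.

2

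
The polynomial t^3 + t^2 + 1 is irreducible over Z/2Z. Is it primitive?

Yes

Write f(t) = t^3 + t^2 + 1.
|GF(2^3)^×| = 2^3 − 1 = 7. Prime factorization: 7 = 7.
f is primitive ⇔ t has order 7 in GF(2)[t]/(f), i.e. t^(7/q) ≠ 1 for each prime q | 7.
t^(1) mod f = t.
None equal 1, so t has full order 7; f is primitive.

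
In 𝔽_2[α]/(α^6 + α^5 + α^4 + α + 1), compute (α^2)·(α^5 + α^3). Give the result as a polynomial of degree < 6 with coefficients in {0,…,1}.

Multiply in 𝔽_2[α]: (α^2)·(α^5 + α^3) = α^7 + α^5.
Reduce using α^6 ≡ α^5 + α^4 + α + 1 (mod α^6 + α^5 + α^4 + α + 1).
Reduced: α^5 + α^4 + α^2 + 1.

α^5 + α^4 + α^2 + 1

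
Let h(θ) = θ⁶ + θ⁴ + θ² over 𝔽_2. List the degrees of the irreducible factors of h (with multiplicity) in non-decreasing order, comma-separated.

Roots in 𝔽_2: h(0) = 0 → root; h(1) = 1.
Linear factors from roots: (θ).
Complete factorization: h(θ) = (θ)^2·(θ² + θ + 1)^2.
Factor degrees with multiplicity: 1 + 1 + 2 + 2 = 6.

1, 1, 2, 2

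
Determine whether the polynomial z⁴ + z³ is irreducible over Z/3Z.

Write f(z) = z⁴ + z³.
Check for roots in Z/3Z: f(0) = 0 → root; f(1) = 2; f(2) = 0 → root.
f(0) = 0, so (z) divides f(z); f is reducible.

No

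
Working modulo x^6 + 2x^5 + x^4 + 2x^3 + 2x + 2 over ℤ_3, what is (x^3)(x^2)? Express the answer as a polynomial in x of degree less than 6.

x^5

Multiply in ℤ_3[x]: (x^3)·(x^2) = x^5.
Reduced: x^5.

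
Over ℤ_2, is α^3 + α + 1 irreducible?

Write h(α) = α^3 + α + 1.
Check for roots in ℤ_2: h(0) = 1; h(1) = 1.
No roots. A degree-3 polynomial over a field with no linear factor is irreducible.

Yes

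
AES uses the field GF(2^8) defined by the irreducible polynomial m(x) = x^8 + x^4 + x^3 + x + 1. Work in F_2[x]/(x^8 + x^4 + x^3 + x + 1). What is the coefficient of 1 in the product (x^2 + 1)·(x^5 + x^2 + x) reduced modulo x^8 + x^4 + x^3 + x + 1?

Multiply in F_2[x]: (x^2 + 1)·(x^5 + x^2 + x) = x^7 + x^5 + x^4 + x^3 + x^2 + x.
Reduced: x^7 + x^5 + x^4 + x^3 + x^2 + x.

0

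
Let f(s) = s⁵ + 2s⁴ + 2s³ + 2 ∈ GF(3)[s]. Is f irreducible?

Check for roots in GF(3): f(0) = 2; f(1) = 1; f(2) = 1.
No roots, so no linear factors.
Monic irreducibles of degree 2 over GF(3): s² + 1, s² + s + 2, s² + 2s + 2.
None of them divide f (all give nonzero remainder).
No irreducible factor of degree ≤ 2 exists, so f is irreducible over GF(3).

Yes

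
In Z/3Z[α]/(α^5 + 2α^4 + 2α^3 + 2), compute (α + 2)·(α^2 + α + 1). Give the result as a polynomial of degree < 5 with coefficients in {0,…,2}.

α^3 + 2

Multiply in Z/3Z[α]: (α + 2)·(α^2 + α + 1) = α^3 + 2.
Reduced: α^3 + 2.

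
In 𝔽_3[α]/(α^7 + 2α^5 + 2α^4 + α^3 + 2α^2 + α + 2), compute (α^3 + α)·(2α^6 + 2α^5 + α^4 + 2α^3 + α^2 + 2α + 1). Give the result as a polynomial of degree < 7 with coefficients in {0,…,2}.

2α^6 + α^5 + α^2 + α + 2

Multiply in 𝔽_3[α]: (α^3 + α)·(2α^6 + 2α^5 + α^4 + 2α^3 + α^2 + 2α + 1) = 2α^9 + 2α^8 + α^6 + 2α^5 + α^4 + 2α^3 + 2α^2 + α.
Reduce using α^7 ≡ α^5 + α^4 + 2α^3 + α^2 + 2α + 1 (mod α^7 + 2α^5 + 2α^4 + α^3 + 2α^2 + α + 2).
Reduced: 2α^6 + α^5 + α^2 + α + 2.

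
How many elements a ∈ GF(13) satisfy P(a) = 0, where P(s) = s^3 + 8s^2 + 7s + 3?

2

Evaluate at each of the 13 elements of GF(13):
P(0) = 3; P(1) = 6; P(2) = 5; P(3) = 6; P(4) = 2; P(5) = 12; P(6) = 3; P(7) = 7; P(8) = 4; P(9) = 0 → root; P(10) = 1; P(11) = 0 → root; P(12) = 3.
Roots: {9, 11}.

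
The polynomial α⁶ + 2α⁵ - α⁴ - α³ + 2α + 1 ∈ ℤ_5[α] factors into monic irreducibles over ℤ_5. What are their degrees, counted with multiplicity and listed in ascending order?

Write h(α) = α⁶ + 2α⁵ - α⁴ - α³ + 2α + 1.
Roots in ℤ_5: h(0) = 1; h(1) = 4; h(2) = 4; h(3) = 4; h(4) = 3.
Complete factorization: h(α) = (α⁶ + 2α⁵ - α⁴ - α³ + 2α + 1).
Factor degrees with multiplicity: 6 = 6.

6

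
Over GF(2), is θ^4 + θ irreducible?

No

Write h(θ) = θ^4 + θ.
Check for roots in GF(2): h(0) = 0 → root; h(1) = 0 → root.
h(0) = 0, so (θ) divides h(θ); h is reducible.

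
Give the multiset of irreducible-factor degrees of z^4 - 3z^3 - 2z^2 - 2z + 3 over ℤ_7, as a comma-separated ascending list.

Write h(z) = z^4 - 3z^3 - 2z^2 - 2z + 3.
Linear factors from roots: (z - 3), (z + 1).
Complete factorization: h(z) = (z + 1)·(z - 3)·(z^2 - z - 1).
Factor degrees with multiplicity: 1 + 1 + 2 = 4.

1, 1, 2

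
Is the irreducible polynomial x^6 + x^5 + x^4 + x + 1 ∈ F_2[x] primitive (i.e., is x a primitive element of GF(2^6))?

Write f(x) = x^6 + x^5 + x^4 + x + 1.
|GF(2^6)^×| = 2^6 − 1 = 63. Prime factorization: 63 = 3^2·7.
f is primitive ⇔ x has order 63 in GF(2)[x]/(f), i.e. x^(63/q) ≠ 1 for each prime q | 63.
x^(21) mod f = x^4 + x^3 + 1.
x^(9) mod f = x^5 + x^2 + x + 1.
None equal 1, so x has full order 63; f is primitive.

Yes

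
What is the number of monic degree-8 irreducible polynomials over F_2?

30

By the necklace-counting formula, N_2(8) = (1/8) Σ_{d|8} μ(8/d)·2^d.
Divisors of 8: 1, 2, 4, 8; μ(8/d) for each: 0, 0, -1, 1.
Σ = − 2^4 + 2^8 = 240.
N = 240/8 = 30.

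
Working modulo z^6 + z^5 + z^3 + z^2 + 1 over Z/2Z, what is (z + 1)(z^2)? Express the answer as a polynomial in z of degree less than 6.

Multiply in Z/2Z[z]: (z + 1)·(z^2) = z^3 + z^2.
Reduced: z^3 + z^2.

z^3 + z^2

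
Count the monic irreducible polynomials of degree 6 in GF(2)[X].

The number of monic irreducibles of degree 6 over GF(2) is (1/6)·Σ_{d∣6} μ(6/d) 2^d.
Divisors of 6: 1, 2, 3, 6; μ(6/d) for each: 1, -1, -1, 1.
Σ = 2^1 − 2^2 − 2^3 + 2^6 = 54.
N = 54/6 = 9.

9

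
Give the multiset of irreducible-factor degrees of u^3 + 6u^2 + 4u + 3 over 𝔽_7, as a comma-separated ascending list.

Write f(u) = u^3 + 6u^2 + 4u + 3.
Linear factors from roots: (u + 6).
Complete factorization: f(u) = (u + 6)·(u^2 + 4).
Factor degrees with multiplicity: 1 + 2 = 3.

1, 2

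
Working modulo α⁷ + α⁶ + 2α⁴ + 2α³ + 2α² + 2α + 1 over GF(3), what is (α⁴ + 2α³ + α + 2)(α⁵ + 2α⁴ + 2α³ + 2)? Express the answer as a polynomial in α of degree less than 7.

2α^5 + 2α^2 + 2α + 1

Multiply in GF(3)[α]: (α⁴ + 2α³ + α + 2)·(α⁵ + 2α⁴ + 2α³ + 2) = α⁹ + α⁸ + 2α⁶ + α⁵ + 2α⁴ + 2α³ + 2α + 1.
Reduce using α⁷ ≡ 2α⁶ + α⁴ + α³ + α² + α + 2 (mod α⁷ + α⁶ + 2α⁴ + 2α³ + 2α² + 2α + 1).
Reduced: 2α⁵ + 2α² + 2α + 1.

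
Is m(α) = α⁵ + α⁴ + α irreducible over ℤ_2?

No

Check for roots in ℤ_2: m(0) = 0 → root; m(1) = 1.
m(0) = 0, so (α) divides m(α); m is reducible.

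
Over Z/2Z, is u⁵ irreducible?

No

Write h(u) = u⁵.
Check for roots in Z/2Z: h(0) = 0 → root; h(1) = 1.
h(0) = 0, so (u) divides h(u); h is reducible.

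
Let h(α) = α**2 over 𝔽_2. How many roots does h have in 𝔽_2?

Evaluate at each of the 2 elements of 𝔽_2:
h(0) = 0 → root; h(1) = 1.
Roots: {0}.

1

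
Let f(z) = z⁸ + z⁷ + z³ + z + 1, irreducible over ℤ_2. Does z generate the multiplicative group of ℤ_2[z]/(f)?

No

|GF(2^8)^×| = 2^8 − 1 = 255. Prime factorization: 255 = 3·5·17.
f is primitive ⇔ z has order 255 in GF(2)[z]/(f), i.e. z^(255/q) ≠ 1 for each prime q | 255.
z^(85) mod f = 1
z^(51) mod f = z⁴ + z³ + z² + z.
z^(15) mod f = z⁶ + z⁴ + z² + 1.
Since z^(85) = 1, the order of z divides 85 < 255; not primitive.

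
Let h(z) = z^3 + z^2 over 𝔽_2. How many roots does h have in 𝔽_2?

Evaluate at each of the 2 elements of 𝔽_2:
h(0) = 0 → root; h(1) = 0 → root.
Roots: {0, 1}.

2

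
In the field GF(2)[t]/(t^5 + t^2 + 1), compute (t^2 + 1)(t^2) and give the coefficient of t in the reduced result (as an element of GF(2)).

Multiply in GF(2)[t]: (t^2 + 1)·(t^2) = t^4 + t^2.
Reduced: t^4 + t^2.

0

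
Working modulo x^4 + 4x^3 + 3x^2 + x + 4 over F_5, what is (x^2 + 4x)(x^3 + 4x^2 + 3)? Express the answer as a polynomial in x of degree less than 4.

Multiply in F_5[x]: (x^2 + 4x)·(x^3 + 4x^2 + 3) = x^5 + 3x^4 + x^3 + 3x^2 + 2x.
Reduce using x^4 ≡ x^3 + 2x^2 + 4x + 1 (mod x^4 + 4x^3 + 3x^2 + x + 4).
Reduced: 2x^3 + 4x + 4.

2x^3 + 4x + 4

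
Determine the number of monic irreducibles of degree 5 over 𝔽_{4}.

204

Gauss's count: N_{4}(5) = (1/5) Σ_{d|5} μ(5/d)·4^d.
Divisors of 5: 1, 5; μ(5/d) for each: -1, 1.
Σ = − 4^1 + 4^5 = 1020.
N = 1020/5 = 204.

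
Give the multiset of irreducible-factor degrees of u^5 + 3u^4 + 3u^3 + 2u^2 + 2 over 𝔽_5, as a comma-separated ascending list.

Write h(u) = u^5 + 3u^4 + 3u^3 + 2u^2 + 2.
Roots in 𝔽_5: h(0) = 2; h(1) = 1; h(2) = 4; h(3) = 2; h(4) = 3.
Complete factorization: h(u) = (u^5 + 3u^4 + 3u^3 + 2u^2 + 2).
Factor degrees with multiplicity: 5 = 5.

5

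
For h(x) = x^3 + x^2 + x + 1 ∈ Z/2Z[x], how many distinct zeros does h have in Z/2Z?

Evaluate at each of the 2 elements of Z/2Z:
h(0) = 1; h(1) = 0 → root.
Roots: {1}.

1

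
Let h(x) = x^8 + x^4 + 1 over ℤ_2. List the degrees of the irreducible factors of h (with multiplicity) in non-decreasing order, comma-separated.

2, 2, 2, 2

Roots in ℤ_2: h(0) = 1; h(1) = 1.
Complete factorization: h(x) = (x^2 + x + 1)^4.
Factor degrees with multiplicity: 2 + 2 + 2 + 2 = 8.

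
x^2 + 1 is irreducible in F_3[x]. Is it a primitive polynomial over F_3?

No

Write f(x) = x^2 + 1.
|GF(3^2)^×| = 3^2 − 1 = 8. Prime factorization: 8 = 2^3.
f is primitive ⇔ x has order 8 in GF(3)[x]/(f), i.e. x^(8/q) ≠ 1 for each prime q | 8.
x^(4) mod f = 1
Since x^(4) = 1, the order of x divides 4 < 8; not primitive.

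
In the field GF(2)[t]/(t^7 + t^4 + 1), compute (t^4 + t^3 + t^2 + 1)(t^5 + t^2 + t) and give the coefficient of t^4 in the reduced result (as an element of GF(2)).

Multiply in GF(2)[t]: (t^4 + t^3 + t^2 + 1)·(t^5 + t^2 + t) = t^9 + t^8 + t^7 + t^6 + t^5 + t^3 + t^2 + t.
Reduce using t^7 ≡ t^4 + 1 (mod t^7 + t^4 + 1).
Reduced: t^4 + t^3 + 1.

1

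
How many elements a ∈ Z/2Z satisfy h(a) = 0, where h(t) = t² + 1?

1

Evaluate at each of the 2 elements of Z/2Z:
h(0) = 1; h(1) = 0 → root.
Roots: {1}.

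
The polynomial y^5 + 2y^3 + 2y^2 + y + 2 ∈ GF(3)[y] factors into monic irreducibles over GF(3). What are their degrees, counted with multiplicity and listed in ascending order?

1, 2, 2

Write h(y) = y^5 + 2y^3 + 2y^2 + y + 2.
Roots in GF(3): h(0) = 2; h(1) = 2; h(2) = 0 → root.
Linear factors from roots: (y + 1).
Complete factorization: h(y) = (y + 1)·(y^2 + 1)·(y^2 + 2y + 2).
Factor degrees with multiplicity: 1 + 2 + 2 = 5.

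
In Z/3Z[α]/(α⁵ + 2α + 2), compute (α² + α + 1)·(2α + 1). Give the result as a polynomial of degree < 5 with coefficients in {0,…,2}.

2α^3 + 1

Multiply in Z/3Z[α]: (α² + α + 1)·(2α + 1) = 2α³ + 1.
Reduced: 2α³ + 1.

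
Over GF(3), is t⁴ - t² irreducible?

Write f(t) = t⁴ - t².
Check for roots in GF(3): f(0) = 0 → root; f(1) = 0 → root; f(2) = 0 → root.
f(0) = 0, so (t) divides f(t); f is reducible.

No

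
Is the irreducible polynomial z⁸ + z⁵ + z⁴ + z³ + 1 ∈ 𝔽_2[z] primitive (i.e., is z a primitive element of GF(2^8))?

No

Write f(z) = z⁸ + z⁵ + z⁴ + z³ + 1.
|GF(2^8)^×| = 2^8 − 1 = 255. Prime factorization: 255 = 3·5·17.
f is primitive ⇔ z has order 255 in GF(2)[z]/(f), i.e. z^(255/q) ≠ 1 for each prime q | 255.
z^(85) mod f = 1
z^(51) mod f = 1
z^(15) mod f = z⁶ + z³ + z² + z.
Since z^(85) = 1, the order of z divides 85 < 255; not primitive.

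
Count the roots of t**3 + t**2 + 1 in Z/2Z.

Write f(t) = t**3 + t**2 + 1.
Evaluate at each of the 2 elements of Z/2Z:
f(0) = 1; f(1) = 1.
No element is a root.

0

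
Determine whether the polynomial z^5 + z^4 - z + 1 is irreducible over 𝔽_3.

Yes

Write h(z) = z^5 + z^4 - z + 1.
Check for roots in 𝔽_3: h(0) = 1; h(1) = 2; h(2) = 2.
No roots, so no linear factors.
Monic irreducibles of degree 2 over GF(3): z^2 + 1, z^2 + z - 1, z^2 - z - 1.
None of them divide h (all give nonzero remainder).
No irreducible factor of degree ≤ 2 exists, so h is irreducible over GF(3).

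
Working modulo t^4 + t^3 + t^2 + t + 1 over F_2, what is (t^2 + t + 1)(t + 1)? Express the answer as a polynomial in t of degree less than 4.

t^3 + 1

Multiply in F_2[t]: (t^2 + t + 1)·(t + 1) = t^3 + 1.
Reduced: t^3 + 1.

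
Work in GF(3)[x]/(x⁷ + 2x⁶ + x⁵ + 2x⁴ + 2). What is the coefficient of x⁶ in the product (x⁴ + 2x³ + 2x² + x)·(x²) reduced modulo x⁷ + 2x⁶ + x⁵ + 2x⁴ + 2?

Multiply in GF(3)[x]: (x⁴ + 2x³ + 2x² + x)·(x²) = x⁶ + 2x⁵ + 2x⁴ + x³.
Reduced: x⁶ + 2x⁵ + 2x⁴ + x³.

1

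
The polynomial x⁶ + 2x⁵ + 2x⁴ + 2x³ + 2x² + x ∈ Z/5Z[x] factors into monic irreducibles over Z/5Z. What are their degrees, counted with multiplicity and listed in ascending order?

Write f(x) = x⁶ + 2x⁵ + 2x⁴ + 2x³ + 2x² + x.
Roots in Z/5Z: f(0) = 0 → root; f(1) = 0 → root; f(2) = 1; f(3) = 2; f(4) = 0 → root.
Linear factors from roots: (x), (x - 1), (x + 1).
Complete factorization: f(x) = (x)·(x + 1)·(x - 1)^4.
Factor degrees with multiplicity: 1 + 1 + 1 + 1 + 1 + 1 = 6.

1, 1, 1, 1, 1, 1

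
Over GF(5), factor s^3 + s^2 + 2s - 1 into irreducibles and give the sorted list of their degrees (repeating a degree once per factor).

1, 2

Write f(s) = s^3 + s^2 + 2s - 1.
Roots in GF(5): f(0) = 4; f(1) = 3; f(2) = 0 → root; f(3) = 1; f(4) = 2.
Linear factors from roots: (s - 2).
Complete factorization: f(s) = (s - 2)·(s^2 - 2s - 2).
Factor degrees with multiplicity: 1 + 2 = 3.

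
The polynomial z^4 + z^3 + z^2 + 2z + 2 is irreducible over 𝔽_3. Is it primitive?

Write f(z) = z^4 + z^3 + z^2 + 2z + 2.
|GF(3^4)^×| = 3^4 − 1 = 80. Prime factorization: 80 = 2^4·5.
f is primitive ⇔ z has order 80 in GF(3)[z]/(f), i.e. z^(80/q) ≠ 1 for each prime q | 80.
z^(40) mod f = 2.
z^(16) mod f = 2z^3 + 1.
None equal 1, so z has full order 80; f is primitive.

Yes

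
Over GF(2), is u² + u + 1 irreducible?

Write m(u) = u² + u + 1.
Check for roots in GF(2): m(0) = 1; m(1) = 1.
No roots. A degree-2 polynomial over a field with no linear factor is irreducible.

Yes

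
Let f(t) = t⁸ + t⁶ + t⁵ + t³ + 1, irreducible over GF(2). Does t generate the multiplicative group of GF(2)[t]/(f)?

|GF(2^8)^×| = 2^8 − 1 = 255. Prime factorization: 255 = 3·5·17.
f is primitive ⇔ t has order 255 in GF(2)[t]/(f), i.e. t^(255/q) ≠ 1 for each prime q | 255.
t^(85) mod f = t⁶ + t⁵ + t⁴ + t³ + t² + t + 1.
t^(51) mod f = t⁶ + t⁵ + t⁴ + t³.
t^(15) mod f = t⁷ + t⁵ + t⁴ + t² + 1.
None equal 1, so t has full order 255; f is primitive.

Yes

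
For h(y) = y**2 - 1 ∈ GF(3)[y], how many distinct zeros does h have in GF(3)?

Evaluate at each of the 3 elements of GF(3):
h(0) = 2; h(1) = 0 → root; h(2) = 0 → root.
Roots: {1, 2}.

2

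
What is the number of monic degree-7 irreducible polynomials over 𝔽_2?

18

x^(2^7) − x is the product of all monic irreducibles of degree dividing 7; Möbius inversion gives N = (1/7) Σ μ(7/d)·2^d.
Divisors of 7: 1, 7; μ(7/d) for each: -1, 1.
Σ = − 2^1 + 2^7 = 126.
N = 126/7 = 18.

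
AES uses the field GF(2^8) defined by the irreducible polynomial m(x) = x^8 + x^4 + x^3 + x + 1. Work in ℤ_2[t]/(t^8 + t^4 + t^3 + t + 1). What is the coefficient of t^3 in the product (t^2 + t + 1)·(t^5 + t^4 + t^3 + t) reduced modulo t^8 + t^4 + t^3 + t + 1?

0

Multiply in ℤ_2[t]: (t^2 + t + 1)·(t^5 + t^4 + t^3 + t) = t^7 + t^5 + t^2 + t.
Reduced: t^7 + t^5 + t^2 + t.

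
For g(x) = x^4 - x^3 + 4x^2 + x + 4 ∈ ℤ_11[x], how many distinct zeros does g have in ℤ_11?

1

Evaluate at each of the 11 elements of ℤ_11:
g(0) = 4; g(1) = 9; g(2) = 8; g(3) = 9; g(4) = 0 → root; g(5) = 4; g(6) = 2; g(7) = 10; g(8) = 2; g(9) = 9; g(10) = 9.
Roots: {4}.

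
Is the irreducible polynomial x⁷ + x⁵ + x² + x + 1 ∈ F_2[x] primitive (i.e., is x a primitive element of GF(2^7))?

Write f(x) = x⁷ + x⁵ + x² + x + 1.
|GF(2^7)^×| = 2^7 − 1 = 127. Prime factorization: 127 = 127.
f is primitive ⇔ x has order 127 in GF(2)[x]/(f), i.e. x^(127/q) ≠ 1 for each prime q | 127.
x^(1) mod f = x.
None equal 1, so x has full order 127; f is primitive.

Yes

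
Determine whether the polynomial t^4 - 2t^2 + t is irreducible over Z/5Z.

No

Write f(t) = t^4 - 2t^2 + t.
Check for roots in Z/5Z: f(0) = 0 → root; f(1) = 0 → root; f(2) = 0 → root; f(3) = 1; f(4) = 3.
f(0) = 0, so (t) divides f(t); f is reducible.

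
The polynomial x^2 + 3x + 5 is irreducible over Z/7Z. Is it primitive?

Yes

Write f(x) = x^2 + 3x + 5.
|GF(7^2)^×| = 7^2 − 1 = 48. Prime factorization: 48 = 2^4·3.
f is primitive ⇔ x has order 48 in GF(7)[x]/(f), i.e. x^(48/q) ≠ 1 for each prime q | 48.
x^(24) mod f = 6.
x^(16) mod f = 4.
None equal 1, so x has full order 48; f is primitive.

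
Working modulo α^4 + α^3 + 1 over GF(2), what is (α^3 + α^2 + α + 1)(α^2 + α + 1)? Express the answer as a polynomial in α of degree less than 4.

α^2 + α

Multiply in GF(2)[α]: (α^3 + α^2 + α + 1)·(α^2 + α + 1) = α^5 + α^3 + α^2 + 1.
Reduce using α^4 ≡ α^3 + 1 (mod α^4 + α^3 + 1).
Reduced: α^2 + α.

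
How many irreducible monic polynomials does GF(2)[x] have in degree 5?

Gauss's count: N_{2}(5) = (1/5) Σ_{d|5} μ(5/d)·2^d.
Divisors of 5: 1, 5; μ(5/d) for each: -1, 1.
Σ = − 2^1 + 2^5 = 30.
N = 30/5 = 6.

6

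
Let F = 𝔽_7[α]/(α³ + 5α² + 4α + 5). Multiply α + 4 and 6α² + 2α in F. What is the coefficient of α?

5

Multiply in 𝔽_7[α]: (α + 4)·(6α² + 2α) = 6α³ + 5α² + α.
Reduce using α³ ≡ 2α² + 3α + 2 (mod α³ + 5α² + 4α + 5).
Reduced: 3α² + 5α + 5.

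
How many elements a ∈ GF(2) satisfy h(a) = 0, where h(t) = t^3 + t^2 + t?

1

Evaluate at each of the 2 elements of GF(2):
h(0) = 0 → root; h(1) = 1.
Roots: {0}.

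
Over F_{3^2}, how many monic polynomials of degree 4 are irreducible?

1620

Gauss's count: N_{9}(4) = (1/4) Σ_{d|4} μ(4/d)·9^d.
Divisors of 4: 1, 2, 4; μ(4/d) for each: 0, -1, 1.
Σ = − 9^2 + 9^4 = 6480.
N = 6480/4 = 1620.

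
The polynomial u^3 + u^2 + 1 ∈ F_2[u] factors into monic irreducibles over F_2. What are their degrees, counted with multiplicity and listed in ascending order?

Write f(u) = u^3 + u^2 + 1.
Roots in F_2: f(0) = 1; f(1) = 1.
Complete factorization: f(u) = (u^3 + u^2 + 1).
Factor degrees with multiplicity: 3 = 3.

3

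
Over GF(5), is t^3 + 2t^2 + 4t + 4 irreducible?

Write g(t) = t^3 + 2t^2 + 4t + 4.
Check for roots in GF(5): g(0) = 4; g(1) = 1; g(2) = 3; g(3) = 1; g(4) = 1.
No roots. A degree-3 polynomial over a field with no linear factor is irreducible.

Yes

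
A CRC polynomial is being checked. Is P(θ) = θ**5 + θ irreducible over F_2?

No

Check for roots in F_2: P(0) = 0 → root; P(1) = 0 → root.
P(0) = 0, so (θ) divides P(θ); P is reducible.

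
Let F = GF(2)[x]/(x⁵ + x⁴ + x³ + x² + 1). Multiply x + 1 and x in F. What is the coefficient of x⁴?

0

Multiply in GF(2)[x]: (x + 1)·(x) = x² + x.
Reduced: x² + x.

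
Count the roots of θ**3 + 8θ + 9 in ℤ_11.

Write P(θ) = θ**3 + 8θ + 9.
Evaluate at each of the 11 elements of ℤ_11:
P(0) = 9; P(1) = 7; P(2) = 0 → root; P(3) = 5; P(4) = 6; P(5) = 9; P(6) = 9; P(7) = 1; P(8) = 2; P(9) = 7; P(10) = 0 → root.
Roots: {2, 10}.

2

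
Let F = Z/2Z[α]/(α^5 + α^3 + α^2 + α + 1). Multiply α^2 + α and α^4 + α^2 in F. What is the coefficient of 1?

1

Multiply in Z/2Z[α]: (α^2 + α)·(α^4 + α^2) = α^6 + α^5 + α^4 + α^3.
Reduce using α^5 ≡ α^3 + α^2 + α + 1 (mod α^5 + α^3 + α^2 + α + 1).
Reduced: α^3 + 1.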